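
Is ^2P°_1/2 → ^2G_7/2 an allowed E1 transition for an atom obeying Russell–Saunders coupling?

Parity must change: odd → even — satisfied.
ΔS = 0: S: 1/2 → 1/2 — satisfied.
ΔL = 0, ±1 (not L=0↔0): L: 1 → 4, ΔL = +3 — violated.
ΔJ = 0, ±1 (not J=0↔0): J: 1/2 → 7/2, ΔJ = +3 — violated.
Rule(s) violated: ΔL, ΔJ.

forbidden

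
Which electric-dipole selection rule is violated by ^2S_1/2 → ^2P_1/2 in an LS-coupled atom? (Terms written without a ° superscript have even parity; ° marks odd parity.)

Parity must change: even → even — fails.
ΔS = 0: S: 1/2 → 1/2 — passes.
ΔL = 0, ±1 (not L=0↔0): L: 0 → 1, ΔL = +1 — passes.
ΔJ = 0, ±1 (not J=0↔0): J: 1/2 → 1/2, ΔJ = +0 — passes.

parity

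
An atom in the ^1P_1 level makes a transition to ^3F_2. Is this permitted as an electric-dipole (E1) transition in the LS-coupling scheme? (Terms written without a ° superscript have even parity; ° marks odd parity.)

forbidden

Reading off the term symbols: S 0→1, L 1→3, J 1→2, parity even→even.
Parity must change: even → even — fails.
ΔS = 0: S: 0 → 1 — fails.
ΔL = 0, ±1 (not L=0↔0): L: 1 → 3, ΔL = +2 — fails.
ΔJ = 0, ±1 (not J=0↔0): J: 1 → 2, ΔJ = +1 — passes.
Rule(s) violated: parity, ΔS, ΔL.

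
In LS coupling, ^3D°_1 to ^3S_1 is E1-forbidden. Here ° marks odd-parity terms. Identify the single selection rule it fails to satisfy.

Initial level: S=1, L=2, J=1, parity odd. Final level: S=1, L=0, J=1, parity even.
Parity must change: odd → even — satisfied.
ΔS = 0: S: 1 → 1 — satisfied.
ΔL = 0, ±1 (not L=0↔0): L: 2 → 0, ΔL = -2 — violated.
ΔJ = 0, ±1 (not J=0↔0): J: 1 → 1, ΔJ = +0 — satisfied.

the ΔL = 0, ±1 rule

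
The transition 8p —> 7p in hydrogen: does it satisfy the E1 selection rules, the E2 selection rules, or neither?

Δl = 1 − 1 = +0; l_i + l_f = 2.
E1 (Δl = ±1): not satisfied.
E2 (Δl = 0,±2, l_i+l_f ≥ 2): satisfied.

E2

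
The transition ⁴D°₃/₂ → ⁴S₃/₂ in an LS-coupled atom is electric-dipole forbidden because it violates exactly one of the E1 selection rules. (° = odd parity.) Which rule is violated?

Initial level: S=3/2, L=2, J=3/2, parity odd. Final level: S=3/2, L=0, J=3/2, parity even.
Parity must change: odd → even — passes.
ΔS = 0: S: 3/2 → 3/2 — passes.
ΔL = 0, ±1 (not L=0↔0): L: 2 → 0, ΔL = -2 — fails.
ΔJ = 0, ±1 (not J=0↔0): J: 3/2 → 3/2, ΔJ = +0 — passes.

the ΔL = 0, ±1 rule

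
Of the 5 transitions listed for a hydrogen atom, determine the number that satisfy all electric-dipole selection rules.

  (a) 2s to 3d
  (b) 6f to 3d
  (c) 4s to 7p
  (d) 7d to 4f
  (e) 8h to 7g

4

(a) forbidden — Δl = +2 (E1 requires Δl = ±1)
(b) allowed
(c) allowed
(d) allowed
(e) allowed
Total allowed: 4 of 5.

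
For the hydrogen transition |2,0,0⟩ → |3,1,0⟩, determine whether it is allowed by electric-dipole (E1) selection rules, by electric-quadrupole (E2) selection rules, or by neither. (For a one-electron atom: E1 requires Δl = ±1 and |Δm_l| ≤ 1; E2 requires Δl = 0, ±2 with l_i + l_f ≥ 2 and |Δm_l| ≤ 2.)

E1

Δl = 1 − 0 = +1; l_i + l_f = 1.
Δm_l = +0.
E1 (Δl = ±1, |Δm_l| ≤ 1): satisfied.
E2 (Δl = 0,±2, l_i+l_f ≥ 2, |Δm_l| ≤ 2): not satisfied.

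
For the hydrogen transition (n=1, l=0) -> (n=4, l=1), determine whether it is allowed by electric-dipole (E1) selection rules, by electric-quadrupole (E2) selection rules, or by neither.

E1

Δl = 1 − 0 = +1; l_i + l_f = 1.
E1 (Δl = ±1): satisfied.
E2 (Δl = 0,±2, l_i+l_f ≥ 2): not satisfied.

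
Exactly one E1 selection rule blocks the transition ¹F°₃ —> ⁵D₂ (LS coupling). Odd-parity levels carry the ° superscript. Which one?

the ΔS = 0 rule

Parity must change: odd → even — passes.
ΔJ = 0, ±1 (not J=0↔0): J: 3 → 2, ΔJ = -1 — passes.
ΔL = 0, ±1 (not L=0↔0): L: 3 → 2, ΔL = -1 — passes.
ΔS = 0: S: 0 → 2 — fails.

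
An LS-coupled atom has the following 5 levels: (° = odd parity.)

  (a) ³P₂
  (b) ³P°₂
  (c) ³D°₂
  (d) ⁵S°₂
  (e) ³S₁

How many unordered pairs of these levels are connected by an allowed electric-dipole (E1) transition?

(a)–(b): allowed.
(a)–(c): allowed.
(a)–(d): forbidden (ΔS).
(a)–(e): forbidden (parity).
(b)–(c): forbidden (parity).
(b)–(d): forbidden (parity, ΔS).
(b)–(e): allowed.
(c)–(d): forbidden (parity, ΔS, ΔL).
(c)–(e): forbidden (ΔL).
(d)–(e): forbidden (ΔS, ΔL).
Allowed pairs: 3 of 10.

3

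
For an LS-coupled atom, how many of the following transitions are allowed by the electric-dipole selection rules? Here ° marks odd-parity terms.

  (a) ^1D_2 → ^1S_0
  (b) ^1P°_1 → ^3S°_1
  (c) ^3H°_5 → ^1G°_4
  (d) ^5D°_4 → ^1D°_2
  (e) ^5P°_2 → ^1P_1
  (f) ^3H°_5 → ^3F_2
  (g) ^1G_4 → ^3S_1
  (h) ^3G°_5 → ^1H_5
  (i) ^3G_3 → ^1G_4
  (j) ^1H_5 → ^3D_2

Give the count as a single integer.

(a) forbidden (parity, ΔL, ΔJ fail)
(b) forbidden (parity, ΔS fail)
(c) forbidden (parity, ΔS fail)
(d) forbidden (parity, ΔS, ΔJ fail)
(e) forbidden (ΔS fails)
(f) forbidden (ΔL, ΔJ fail)
(g) forbidden (parity, ΔS, ΔL, ΔJ fail)
(h) forbidden (ΔS fails)
(i) forbidden (parity, ΔS fail)
(j) forbidden (parity, ΔS, ΔL, ΔJ fail)
Total allowed: 0 of 10.

0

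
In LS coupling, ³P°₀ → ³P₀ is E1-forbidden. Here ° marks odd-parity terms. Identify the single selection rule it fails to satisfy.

the J=0 ↔ J=0 exclusion

Initial level: S=1, L=1, J=0, parity odd. Final level: S=1, L=1, J=0, parity even.
ΔJ = 0, ±1 (not J=0↔0): J: 0 → 0, ΔJ = +0 — fails.
Parity must change: odd → even — ok.
ΔL = 0, ±1 (not L=0↔0): L: 1 → 1, ΔL = +0 — ok.
ΔS = 0: S: 1 → 1 — ok.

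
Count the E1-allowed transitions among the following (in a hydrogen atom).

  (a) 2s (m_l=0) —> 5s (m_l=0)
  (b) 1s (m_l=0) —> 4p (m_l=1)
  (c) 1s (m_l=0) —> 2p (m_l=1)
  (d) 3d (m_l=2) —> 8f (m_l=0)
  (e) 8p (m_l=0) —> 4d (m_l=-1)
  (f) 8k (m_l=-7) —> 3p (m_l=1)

(a) forbidden — Δl = +0 (E1 requires Δl = ±1)
(b) allowed
(c) allowed
(d) forbidden — Δm_l = -2 (E1 requires Δm_l = 0, ±1)
(e) allowed
(f) forbidden — Δl = -6 (E1 requires Δl = ±1); Δm_l = +8 (E1 requires Δm_l = 0, ±1)
Total allowed: 3 of 6.

3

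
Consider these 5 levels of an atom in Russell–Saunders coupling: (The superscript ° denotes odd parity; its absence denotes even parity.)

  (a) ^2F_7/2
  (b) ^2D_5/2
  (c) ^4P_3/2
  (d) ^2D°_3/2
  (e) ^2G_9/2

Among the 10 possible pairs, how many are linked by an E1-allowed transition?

1

(a)–(b): forbidden (parity).
(a)–(c): forbidden (parity, ΔS, ΔL, ΔJ).
(a)–(d): forbidden (ΔJ).
(a)–(e): forbidden (parity).
(b)–(c): forbidden (parity, ΔS).
(b)–(d): allowed.
(b)–(e): forbidden (parity, ΔL, ΔJ).
(c)–(d): forbidden (ΔS).
(c)–(e): forbidden (parity, ΔS, ΔL, ΔJ).
(d)–(e): forbidden (ΔL, ΔJ).
Allowed pairs: 1 of 10.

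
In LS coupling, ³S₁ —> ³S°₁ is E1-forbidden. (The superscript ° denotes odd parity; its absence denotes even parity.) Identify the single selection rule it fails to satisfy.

the L=0 ↔ L=0 exclusion

Reading off the term symbols: S 1→1, L 0→0, J 1→1, parity even→odd.
ΔJ = 0, ±1 (not J=0↔0): J: 1 → 1, ΔJ = +0 — satisfied.
ΔL = 0, ±1 (not L=0↔0): L: 0 → 0, ΔL = +0 — violated.
Parity must change: even → odd — satisfied.
ΔS = 0: S: 1 → 1 — satisfied.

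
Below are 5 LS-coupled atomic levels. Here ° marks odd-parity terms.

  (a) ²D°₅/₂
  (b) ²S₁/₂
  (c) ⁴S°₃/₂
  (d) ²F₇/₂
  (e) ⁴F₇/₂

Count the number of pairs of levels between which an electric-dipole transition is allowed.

1

(a)–(b): forbidden (ΔL, ΔJ).
(a)–(c): forbidden (parity, ΔS, ΔL).
(a)–(d): allowed.
(a)–(e): forbidden (ΔS).
(b)–(c): forbidden (ΔS, ΔL).
(b)–(d): forbidden (parity, ΔL, ΔJ).
(b)–(e): forbidden (parity, ΔS, ΔL, ΔJ).
(c)–(d): forbidden (ΔS, ΔL, ΔJ).
(c)–(e): forbidden (ΔL, ΔJ).
(d)–(e): forbidden (parity, ΔS).
Allowed pairs: 1 of 10.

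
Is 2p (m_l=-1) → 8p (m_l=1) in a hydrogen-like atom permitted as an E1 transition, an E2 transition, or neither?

E2

Δl = 1 − 1 = +0; l_i + l_f = 2.
Δm_l = +2.
E1 (Δl = ±1, |Δm_l| ≤ 1): not satisfied.
E2 (Δl = 0,±2, l_i+l_f ≥ 2, |Δm_l| ≤ 2): satisfied.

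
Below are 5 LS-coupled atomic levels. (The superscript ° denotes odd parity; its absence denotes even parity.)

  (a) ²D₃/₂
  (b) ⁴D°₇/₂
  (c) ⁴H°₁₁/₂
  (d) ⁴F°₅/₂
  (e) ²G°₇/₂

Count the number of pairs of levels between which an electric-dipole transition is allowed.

0

(a)–(b): forbidden (ΔS, ΔJ).
(a)–(c): forbidden (ΔS, ΔL, ΔJ).
(a)–(d): forbidden (ΔS).
(a)–(e): forbidden (ΔL, ΔJ).
(b)–(c): forbidden (parity, ΔL, ΔJ).
(b)–(d): forbidden (parity).
(b)–(e): forbidden (parity, ΔS, ΔL).
(c)–(d): forbidden (parity, ΔL, ΔJ).
(c)–(e): forbidden (parity, ΔS, ΔJ).
(d)–(e): forbidden (parity, ΔS).
Allowed pairs: 0 of 10.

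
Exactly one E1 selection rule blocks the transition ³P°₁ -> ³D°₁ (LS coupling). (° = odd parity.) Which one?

ΔS = 0: S: 1 → 1 — ok.
ΔL = 0, ±1 (not L=0↔0): L: 1 → 2, ΔL = +1 — ok.
ΔJ = 0, ±1 (not J=0↔0): J: 1 → 1, ΔJ = +0 — ok.
Parity must change: odd → odd — fails.

parity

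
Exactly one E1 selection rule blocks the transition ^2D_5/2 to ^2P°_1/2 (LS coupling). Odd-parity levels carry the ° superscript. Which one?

Parity must change: even → odd — passes.
ΔS = 0: S: 1/2 → 1/2 — passes.
ΔL = 0, ±1 (not L=0↔0): L: 2 → 1, ΔL = -1 — passes.
ΔJ = 0, ±1 (not J=0↔0): J: 5/2 → 1/2, ΔJ = -2 — fails.

the ΔJ = 0, ±1 rule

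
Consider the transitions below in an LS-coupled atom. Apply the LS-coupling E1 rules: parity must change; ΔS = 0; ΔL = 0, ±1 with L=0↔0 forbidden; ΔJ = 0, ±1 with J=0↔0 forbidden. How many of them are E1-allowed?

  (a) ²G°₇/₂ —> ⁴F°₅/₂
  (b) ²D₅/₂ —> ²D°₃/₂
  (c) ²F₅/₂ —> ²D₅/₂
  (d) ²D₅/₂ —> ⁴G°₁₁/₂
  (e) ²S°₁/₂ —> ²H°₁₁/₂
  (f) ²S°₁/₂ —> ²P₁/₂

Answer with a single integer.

(a) forbidden (parity, ΔS fail)
(b) allowed
(c) forbidden (parity fails)
(d) forbidden (ΔS, ΔL, ΔJ fail)
(e) forbidden (parity, ΔL, ΔJ fail)
(f) allowed
Total allowed: 2 of 6.

2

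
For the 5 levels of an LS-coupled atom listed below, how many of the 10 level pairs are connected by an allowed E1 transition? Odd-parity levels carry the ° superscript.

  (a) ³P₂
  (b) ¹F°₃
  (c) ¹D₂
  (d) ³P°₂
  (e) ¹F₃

(a)–(b): forbidden (ΔS, ΔL).
(a)–(c): forbidden (parity, ΔS).
(a)–(d): allowed.
(a)–(e): forbidden (parity, ΔS, ΔL).
(b)–(c): allowed.
(b)–(d): forbidden (parity, ΔS, ΔL).
(b)–(e): allowed.
(c)–(d): forbidden (ΔS).
(c)–(e): forbidden (parity).
(d)–(e): forbidden (ΔS, ΔL).
Allowed pairs: 3 of 10.

3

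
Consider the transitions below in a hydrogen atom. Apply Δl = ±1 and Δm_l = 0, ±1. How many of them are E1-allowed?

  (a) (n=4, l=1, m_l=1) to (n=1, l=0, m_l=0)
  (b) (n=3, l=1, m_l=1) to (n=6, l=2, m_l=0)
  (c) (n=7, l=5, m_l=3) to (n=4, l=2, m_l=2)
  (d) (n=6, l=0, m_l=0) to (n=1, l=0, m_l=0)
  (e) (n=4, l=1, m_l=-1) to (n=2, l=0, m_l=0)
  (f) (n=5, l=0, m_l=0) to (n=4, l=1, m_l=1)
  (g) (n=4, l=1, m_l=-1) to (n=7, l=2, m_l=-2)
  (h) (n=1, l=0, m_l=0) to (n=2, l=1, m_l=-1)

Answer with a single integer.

(a) allowed
(b) allowed
(c) forbidden — Δl = -3 (E1 requires Δl = ±1)
(d) forbidden — Δl = +0 (E1 requires Δl = ±1)
(e) allowed
(f) allowed
(g) allowed
(h) allowed
Total allowed: 6 of 8.

6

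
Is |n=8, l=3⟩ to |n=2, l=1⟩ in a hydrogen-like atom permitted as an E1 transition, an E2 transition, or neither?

E2

Δl = 1 − 3 = -2; l_i + l_f = 4.
E1 (Δl = ±1): not satisfied.
E2 (Δl = 0,±2, l_i+l_f ≥ 2): satisfied.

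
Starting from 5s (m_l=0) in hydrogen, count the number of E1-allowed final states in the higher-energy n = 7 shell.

3

E1 requires Δl = ±1, so l_f ∈ {-1, 1}; with 0 ≤ l_f ≤ n_f−1 = 6, the allowed l_f values are {1}.
For l_f = 1: m_f ∈ {m_i−1, m_i, m_i+1} ∩ [−1, 1] = {-1, 0, 1} → 3 states.
Total: 3.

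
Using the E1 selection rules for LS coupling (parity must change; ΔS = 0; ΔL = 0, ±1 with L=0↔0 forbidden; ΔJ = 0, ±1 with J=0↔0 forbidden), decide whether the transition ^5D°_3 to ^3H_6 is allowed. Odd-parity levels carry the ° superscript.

forbidden

Reading off the term symbols: S 2→1, L 2→5, J 3→6, parity odd→even.
Parity must change: odd → even — ok.
ΔS = 0: S: 2 → 1 — fails.
ΔJ = 0, ±1 (not J=0↔0): J: 3 → 6, ΔJ = +3 — fails.
ΔL = 0, ±1 (not L=0↔0): L: 2 → 5, ΔL = +3 — fails.
Rule(s) violated: ΔS, ΔL, ΔJ.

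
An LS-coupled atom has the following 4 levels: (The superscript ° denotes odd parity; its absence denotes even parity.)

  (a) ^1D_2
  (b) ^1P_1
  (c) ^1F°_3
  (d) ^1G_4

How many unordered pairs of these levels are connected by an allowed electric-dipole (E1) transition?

2

(a)–(b): forbidden (parity).
(a)–(c): allowed.
(a)–(d): forbidden (parity, ΔL, ΔJ).
(b)–(c): forbidden (ΔL, ΔJ).
(b)–(d): forbidden (parity, ΔL, ΔJ).
(c)–(d): allowed.
Allowed pairs: 2 of 6.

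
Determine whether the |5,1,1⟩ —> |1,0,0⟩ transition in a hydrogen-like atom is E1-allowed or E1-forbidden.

allowed

Δl = 0 − 1 = -1; the E1 rule Δl = ±1 is passes.
Δm_l = 0 − (1) = -1. E1 requires Δm_l = 0, ±1: passes.
All E1 selection rules are satisfied.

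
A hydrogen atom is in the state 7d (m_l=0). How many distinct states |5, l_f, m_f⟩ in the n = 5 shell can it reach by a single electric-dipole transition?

E1 requires Δl = ±1, so l_f ∈ {1, 3}; with 0 ≤ l_f ≤ n_f−1 = 4, the allowed l_f values are {1, 3}.
For l_f = 1: m_f ∈ {m_i−1, m_i, m_i+1} ∩ [−1, 1] = {-1, 0, 1} → 3 states.
For l_f = 3: m_f ∈ {m_i−1, m_i, m_i+1} ∩ [−3, 3] = {-1, 0, 1} → 3 states.
Total: 6.

6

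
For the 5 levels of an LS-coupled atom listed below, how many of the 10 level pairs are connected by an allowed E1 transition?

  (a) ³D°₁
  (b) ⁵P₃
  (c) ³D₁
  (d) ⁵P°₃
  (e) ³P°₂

(a)–(b): forbidden (ΔS, ΔJ).
(a)–(c): allowed.
(a)–(d): forbidden (parity, ΔS, ΔJ).
(a)–(e): forbidden (parity).
(b)–(c): forbidden (parity, ΔS, ΔJ).
(b)–(d): allowed.
(b)–(e): forbidden (ΔS).
(c)–(d): forbidden (ΔS, ΔJ).
(c)–(e): allowed.
(d)–(e): forbidden (parity, ΔS).
Allowed pairs: 3 of 10.

3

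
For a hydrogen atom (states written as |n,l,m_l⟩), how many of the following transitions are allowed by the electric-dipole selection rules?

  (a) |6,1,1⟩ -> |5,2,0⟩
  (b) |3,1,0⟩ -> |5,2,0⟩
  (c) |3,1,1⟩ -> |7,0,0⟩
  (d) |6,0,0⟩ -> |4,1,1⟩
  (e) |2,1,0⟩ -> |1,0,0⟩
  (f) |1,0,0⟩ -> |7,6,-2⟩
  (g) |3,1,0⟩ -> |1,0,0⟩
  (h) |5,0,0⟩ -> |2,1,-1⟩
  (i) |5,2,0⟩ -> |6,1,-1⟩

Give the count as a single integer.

8

(a) allowed
(b) allowed
(c) allowed
(d) allowed
(e) allowed
(f) forbidden — Δl = +6 (E1 requires Δl = ±1); Δm_l = -2 (E1 requires Δm_l = 0, ±1)
(g) allowed
(h) allowed
(i) allowed
Total allowed: 8 of 9.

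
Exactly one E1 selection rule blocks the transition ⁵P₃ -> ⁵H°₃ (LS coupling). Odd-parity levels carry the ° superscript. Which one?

Initial level: S=2, L=1, J=3, parity even. Final level: S=2, L=5, J=3, parity odd.
Parity must change: even → odd — ok.
ΔS = 0: S: 2 → 2 — ok.
ΔL = 0, ±1 (not L=0↔0): L: 1 → 5, ΔL = +4 — fails.
ΔJ = 0, ±1 (not J=0↔0): J: 3 → 3, ΔJ = +0 — ok.

the ΔL = 0, ±1 rule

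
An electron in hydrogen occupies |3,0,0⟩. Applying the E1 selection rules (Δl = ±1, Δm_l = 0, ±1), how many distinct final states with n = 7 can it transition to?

3

E1 requires Δl = ±1, so l_f ∈ {-1, 1}; with 0 ≤ l_f ≤ n_f−1 = 6, the allowed l_f values are {1}.
For l_f = 1: m_f ∈ {m_i−1, m_i, m_i+1} ∩ [−1, 1] = {-1, 0, 1} → 3 states.
Total: 3.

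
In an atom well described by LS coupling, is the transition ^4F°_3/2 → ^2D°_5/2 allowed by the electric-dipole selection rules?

Reading off the term symbols: S 3/2→1/2, L 3→2, J 3/2→5/2, parity odd→odd.
Parity must change: odd → odd — fails.
ΔS = 0: S: 3/2 → 1/2 — fails.
ΔL = 0, ±1 (not L=0↔0): L: 3 → 2, ΔL = -1 — passes.
ΔJ = 0, ±1 (not J=0↔0): J: 3/2 → 5/2, ΔJ = +1 — passes.
Rule(s) violated: parity, ΔS.

forbidden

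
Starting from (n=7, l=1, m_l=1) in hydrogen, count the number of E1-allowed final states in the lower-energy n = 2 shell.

E1 requires Δl = ±1, so l_f ∈ {0, 2}; with 0 ≤ l_f ≤ n_f−1 = 1, the allowed l_f values are {0}.
For l_f = 0: m_f ∈ {m_i−1, m_i, m_i+1} ∩ [−0, 0] = {0} → 1 state.
Total: 1.

1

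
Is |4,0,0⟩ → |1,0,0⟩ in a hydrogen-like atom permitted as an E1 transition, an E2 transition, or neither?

neither

Δl = 0 − 0 = +0; l_i + l_f = 0.
Δm_l = +0.
E1 (Δl = ±1, |Δm_l| ≤ 1): not satisfied.
E2 (Δl = 0,±2, l_i+l_f ≥ 2, |Δm_l| ≤ 2): not satisfied.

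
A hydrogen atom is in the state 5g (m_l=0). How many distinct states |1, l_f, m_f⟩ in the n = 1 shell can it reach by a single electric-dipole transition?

0

E1 requires l_f ∈ {3, 5}, but neither lies in [0, 0], so no final state is reachable.
Total: 0.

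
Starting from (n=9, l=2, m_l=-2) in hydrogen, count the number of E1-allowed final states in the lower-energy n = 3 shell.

E1 requires Δl = ±1, so l_f ∈ {1, 3}; with 0 ≤ l_f ≤ n_f−1 = 2, the allowed l_f values are {1}.
For l_f = 1: m_f ∈ {m_i−1, m_i, m_i+1} ∩ [−1, 1] = {-1} → 1 state.
Total: 1.

1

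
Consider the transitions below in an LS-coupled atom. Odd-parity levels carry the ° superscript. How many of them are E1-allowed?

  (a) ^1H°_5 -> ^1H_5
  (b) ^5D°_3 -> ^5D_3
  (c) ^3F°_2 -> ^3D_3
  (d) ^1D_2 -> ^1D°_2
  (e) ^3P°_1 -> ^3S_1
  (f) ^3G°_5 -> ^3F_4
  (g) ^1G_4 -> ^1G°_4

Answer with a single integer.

(a) allowed
(b) allowed
(c) allowed
(d) allowed
(e) allowed
(f) allowed
(g) allowed
Total allowed: 7 of 7.

7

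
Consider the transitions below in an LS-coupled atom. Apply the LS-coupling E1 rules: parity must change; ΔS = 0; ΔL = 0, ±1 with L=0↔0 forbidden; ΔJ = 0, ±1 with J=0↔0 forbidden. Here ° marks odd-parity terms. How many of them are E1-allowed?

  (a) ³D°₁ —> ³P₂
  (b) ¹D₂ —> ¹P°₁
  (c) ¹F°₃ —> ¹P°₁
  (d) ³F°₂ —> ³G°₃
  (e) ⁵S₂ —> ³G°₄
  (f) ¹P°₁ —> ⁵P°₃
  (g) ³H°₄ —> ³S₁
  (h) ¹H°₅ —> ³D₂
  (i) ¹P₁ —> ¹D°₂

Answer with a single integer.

(a) allowed
(b) allowed
(c) forbidden (parity, ΔL, ΔJ fail)
(d) forbidden (parity fails)
(e) forbidden (ΔS, ΔL, ΔJ fail)
(f) forbidden (parity, ΔS, ΔJ fail)
(g) forbidden (ΔL, ΔJ fail)
(h) forbidden (ΔS, ΔL, ΔJ fail)
(i) allowed
Total allowed: 3 of 9.

3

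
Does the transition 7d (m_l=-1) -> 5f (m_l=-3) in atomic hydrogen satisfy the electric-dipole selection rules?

Initial l = 2, final l = 3, so Δl = +1. E1 requires Δl = ±1: satisfied.
Δm_l = -3 − (-1) = -2. E1 requires Δm_l = 0, ±1: violated.
The transition is electric-dipole forbidden.

forbidden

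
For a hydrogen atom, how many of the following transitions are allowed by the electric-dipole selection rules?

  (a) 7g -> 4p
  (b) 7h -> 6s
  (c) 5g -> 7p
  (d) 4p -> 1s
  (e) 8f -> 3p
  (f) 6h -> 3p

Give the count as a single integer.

1

(a) forbidden — Δl = -3 (E1 requires Δl = ±1)
(b) forbidden — Δl = -5 (E1 requires Δl = ±1)
(c) forbidden — Δl = -3 (E1 requires Δl = ±1)
(d) allowed
(e) forbidden — Δl = -2 (E1 requires Δl = ±1)
(f) forbidden — Δl = -4 (E1 requires Δl = ±1)
Total allowed: 1 of 6.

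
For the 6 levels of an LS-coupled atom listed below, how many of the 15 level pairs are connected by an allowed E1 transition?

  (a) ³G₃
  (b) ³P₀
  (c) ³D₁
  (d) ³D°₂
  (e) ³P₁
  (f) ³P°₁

(a)–(b): forbidden (parity, ΔL, ΔJ).
(a)–(c): forbidden (parity, ΔL, ΔJ).
(a)–(d): forbidden (ΔL).
(a)–(e): forbidden (parity, ΔL, ΔJ).
(a)–(f): forbidden (ΔL, ΔJ).
(b)–(c): forbidden (parity).
(b)–(d): forbidden (ΔJ).
(b)–(e): forbidden (parity).
(b)–(f): allowed.
(c)–(d): allowed.
(c)–(e): forbidden (parity).
(c)–(f): allowed.
(d)–(e): allowed.
(d)–(f): forbidden (parity).
(e)–(f): allowed.
Allowed pairs: 5 of 15.

5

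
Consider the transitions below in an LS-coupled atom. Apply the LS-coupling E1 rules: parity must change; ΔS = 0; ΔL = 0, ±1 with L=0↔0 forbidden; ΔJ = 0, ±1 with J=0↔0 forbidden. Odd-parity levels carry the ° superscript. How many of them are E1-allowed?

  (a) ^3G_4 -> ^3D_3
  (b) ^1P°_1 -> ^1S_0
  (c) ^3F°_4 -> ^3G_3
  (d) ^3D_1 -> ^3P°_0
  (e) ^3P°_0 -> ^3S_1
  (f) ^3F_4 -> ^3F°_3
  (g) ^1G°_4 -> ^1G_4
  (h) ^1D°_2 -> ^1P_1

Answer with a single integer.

(a) forbidden (parity, ΔL fail)
(b) allowed
(c) allowed
(d) allowed
(e) allowed
(f) allowed
(g) allowed
(h) allowed
Total allowed: 7 of 8.

7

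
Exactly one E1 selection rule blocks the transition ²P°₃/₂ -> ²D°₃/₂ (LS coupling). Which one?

parity

ΔJ = 0, ±1 (not J=0↔0): J: 3/2 → 3/2, ΔJ = +0 — satisfied.
ΔL = 0, ±1 (not L=0↔0): L: 1 → 2, ΔL = +1 — satisfied.
Parity must change: odd → odd — violated.
ΔS = 0: S: 1/2 → 1/2 — satisfied.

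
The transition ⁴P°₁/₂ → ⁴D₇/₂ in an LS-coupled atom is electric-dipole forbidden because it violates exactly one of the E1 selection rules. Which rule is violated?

the ΔJ = 0, ±1 rule

ΔS = 0: S: 3/2 → 3/2 — passes.
Parity must change: odd → even — passes.
ΔJ = 0, ±1 (not J=0↔0): J: 1/2 → 7/2, ΔJ = +3 — fails.
ΔL = 0, ±1 (not L=0↔0): L: 1 → 2, ΔL = +1 — passes.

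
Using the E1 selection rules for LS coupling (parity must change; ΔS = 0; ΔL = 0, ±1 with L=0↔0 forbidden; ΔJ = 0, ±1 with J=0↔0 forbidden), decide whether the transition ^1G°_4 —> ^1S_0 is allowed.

Reading off the term symbols: S 0→0, L 4→0, J 4→0, parity odd→even.
Parity must change: odd → even — ok.
ΔS = 0: S: 0 → 0 — ok.
ΔL = 0, ±1 (not L=0↔0): L: 4 → 0, ΔL = -4 — fails.
ΔJ = 0, ±1 (not J=0↔0): J: 4 → 0, ΔJ = -4 — fails.
Rule(s) violated: ΔL, ΔJ.

forbidden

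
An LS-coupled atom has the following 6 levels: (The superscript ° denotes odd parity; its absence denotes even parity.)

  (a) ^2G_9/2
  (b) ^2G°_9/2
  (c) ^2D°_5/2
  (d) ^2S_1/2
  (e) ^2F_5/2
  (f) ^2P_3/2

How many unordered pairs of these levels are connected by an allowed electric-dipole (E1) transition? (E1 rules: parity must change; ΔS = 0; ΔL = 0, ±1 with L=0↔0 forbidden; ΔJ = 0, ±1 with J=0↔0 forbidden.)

(a)–(b): allowed.
(a)–(c): forbidden (ΔL, ΔJ).
(a)–(d): forbidden (parity, ΔL, ΔJ).
(a)–(e): forbidden (parity, ΔJ).
(a)–(f): forbidden (parity, ΔL, ΔJ).
(b)–(c): forbidden (parity, ΔL, ΔJ).
(b)–(d): forbidden (ΔL, ΔJ).
(b)–(e): forbidden (ΔJ).
(b)–(f): forbidden (ΔL, ΔJ).
(c)–(d): forbidden (ΔL, ΔJ).
(c)–(e): allowed.
(c)–(f): allowed.
(d)–(e): forbidden (parity, ΔL, ΔJ).
(d)–(f): forbidden (parity).
(e)–(f): forbidden (parity, ΔL).
Allowed pairs: 3 of 15.

3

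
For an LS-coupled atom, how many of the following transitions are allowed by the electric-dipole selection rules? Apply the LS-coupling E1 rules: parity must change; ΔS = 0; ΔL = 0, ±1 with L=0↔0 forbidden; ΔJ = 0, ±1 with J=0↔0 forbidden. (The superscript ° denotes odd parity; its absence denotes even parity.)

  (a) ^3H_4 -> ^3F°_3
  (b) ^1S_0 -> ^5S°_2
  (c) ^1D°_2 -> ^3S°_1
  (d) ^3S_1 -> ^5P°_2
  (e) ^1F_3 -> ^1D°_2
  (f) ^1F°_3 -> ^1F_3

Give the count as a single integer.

2

(a) forbidden (ΔL fails)
(b) forbidden (ΔS, ΔL, ΔJ fail)
(c) forbidden (parity, ΔS, ΔL fail)
(d) forbidden (ΔS fails)
(e) allowed
(f) allowed
Total allowed: 2 of 6.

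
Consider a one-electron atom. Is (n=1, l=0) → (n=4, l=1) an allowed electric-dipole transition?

allowed

Δl = 1 − 0 = +1; the E1 rule Δl = ±1 is passes.
All E1 selection rules are satisfied.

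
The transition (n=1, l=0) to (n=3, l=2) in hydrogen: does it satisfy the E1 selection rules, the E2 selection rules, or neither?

E2

Δl = 2 − 0 = +2; l_i + l_f = 2.
E1 (Δl = ±1): not satisfied.
E2 (Δl = 0,±2, l_i+l_f ≥ 2): satisfied.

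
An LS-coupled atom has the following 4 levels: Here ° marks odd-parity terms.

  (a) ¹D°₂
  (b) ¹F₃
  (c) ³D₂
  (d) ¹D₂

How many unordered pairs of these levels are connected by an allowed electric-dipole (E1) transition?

(a)–(b): allowed.
(a)–(c): forbidden (ΔS).
(a)–(d): allowed.
(b)–(c): forbidden (parity, ΔS).
(b)–(d): forbidden (parity).
(c)–(d): forbidden (parity, ΔS).
Allowed pairs: 2 of 6.

2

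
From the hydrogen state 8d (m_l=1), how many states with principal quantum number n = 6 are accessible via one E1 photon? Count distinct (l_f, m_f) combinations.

E1 requires Δl = ±1, so l_f ∈ {1, 3}; with 0 ≤ l_f ≤ n_f−1 = 5, the allowed l_f values are {1, 3}.
For l_f = 1: m_f ∈ {m_i−1, m_i, m_i+1} ∩ [−1, 1] = {0, 1} → 2 states.
For l_f = 3: m_f ∈ {m_i−1, m_i, m_i+1} ∩ [−3, 3] = {0, 1, 2} → 3 states.
Total: 5.

5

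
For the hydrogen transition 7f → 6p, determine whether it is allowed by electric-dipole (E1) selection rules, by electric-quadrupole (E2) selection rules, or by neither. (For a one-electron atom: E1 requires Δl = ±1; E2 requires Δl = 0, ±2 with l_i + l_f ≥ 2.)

E2

Δl = 1 − 3 = -2; l_i + l_f = 4.
E1 (Δl = ±1): not satisfied.
E2 (Δl = 0,±2, l_i+l_f ≥ 2): satisfied.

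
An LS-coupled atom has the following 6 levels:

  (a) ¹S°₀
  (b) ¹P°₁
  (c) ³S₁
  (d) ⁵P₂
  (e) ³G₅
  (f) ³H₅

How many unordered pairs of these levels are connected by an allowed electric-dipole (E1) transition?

0

(a)–(b): forbidden (parity).
(a)–(c): forbidden (ΔS, ΔL).
(a)–(d): forbidden (ΔS, ΔJ).
(a)–(e): forbidden (ΔS, ΔL, ΔJ).
(a)–(f): forbidden (ΔS, ΔL, ΔJ).
(b)–(c): forbidden (ΔS).
(b)–(d): forbidden (ΔS).
(b)–(e): forbidden (ΔS, ΔL, ΔJ).
(b)–(f): forbidden (ΔS, ΔL, ΔJ).
(c)–(d): forbidden (parity, ΔS).
(c)–(e): forbidden (parity, ΔL, ΔJ).
(c)–(f): forbidden (parity, ΔL, ΔJ).
(d)–(e): forbidden (parity, ΔS, ΔL, ΔJ).
(d)–(f): forbidden (parity, ΔS, ΔL, ΔJ).
(e)–(f): forbidden (parity).
Allowed pairs: 0 of 15.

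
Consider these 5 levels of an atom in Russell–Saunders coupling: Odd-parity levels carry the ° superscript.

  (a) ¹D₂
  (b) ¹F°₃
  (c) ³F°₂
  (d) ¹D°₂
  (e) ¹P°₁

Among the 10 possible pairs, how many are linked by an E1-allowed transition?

(a)–(b): allowed.
(a)–(c): forbidden (ΔS).
(a)–(d): allowed.
(a)–(e): allowed.
(b)–(c): forbidden (parity, ΔS).
(b)–(d): forbidden (parity).
(b)–(e): forbidden (parity, ΔL, ΔJ).
(c)–(d): forbidden (parity, ΔS).
(c)–(e): forbidden (parity, ΔS, ΔL).
(d)–(e): forbidden (parity).
Allowed pairs: 3 of 10.

3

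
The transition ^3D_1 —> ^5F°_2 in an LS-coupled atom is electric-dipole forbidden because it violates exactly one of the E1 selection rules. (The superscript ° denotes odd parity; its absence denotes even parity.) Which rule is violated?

Parity must change: even → odd — satisfied.
ΔL = 0, ±1 (not L=0↔0): L: 2 → 3, ΔL = +1 — satisfied.
ΔJ = 0, ±1 (not J=0↔0): J: 1 → 2, ΔJ = +1 — satisfied.
ΔS = 0: S: 1 → 2 — violated.

the ΔS = 0 rule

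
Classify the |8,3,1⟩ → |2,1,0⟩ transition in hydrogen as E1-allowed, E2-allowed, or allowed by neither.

Δl = 1 − 3 = -2; l_i + l_f = 4.
Δm_l = -1.
E1 (Δl = ±1, |Δm_l| ≤ 1): not satisfied.
E2 (Δl = 0,±2, l_i+l_f ≥ 2, |Δm_l| ≤ 2): satisfied.

E2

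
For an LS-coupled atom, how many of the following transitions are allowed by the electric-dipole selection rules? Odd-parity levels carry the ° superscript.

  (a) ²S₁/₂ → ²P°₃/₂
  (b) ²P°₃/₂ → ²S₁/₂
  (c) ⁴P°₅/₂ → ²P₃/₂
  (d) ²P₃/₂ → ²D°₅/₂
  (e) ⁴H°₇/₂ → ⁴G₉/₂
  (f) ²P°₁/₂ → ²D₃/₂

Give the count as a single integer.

(a) allowed
(b) allowed
(c) forbidden (ΔS fails)
(d) allowed
(e) allowed
(f) allowed
Total allowed: 5 of 6.

5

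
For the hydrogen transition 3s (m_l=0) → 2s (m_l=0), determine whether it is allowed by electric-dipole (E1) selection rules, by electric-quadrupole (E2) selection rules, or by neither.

Δl = 0 − 0 = +0; l_i + l_f = 0.
Δm_l = +0.
E1 (Δl = ±1, |Δm_l| ≤ 1): not satisfied.
E2 (Δl = 0,±2, l_i+l_f ≥ 2, |Δm_l| ≤ 2): not satisfied.

neither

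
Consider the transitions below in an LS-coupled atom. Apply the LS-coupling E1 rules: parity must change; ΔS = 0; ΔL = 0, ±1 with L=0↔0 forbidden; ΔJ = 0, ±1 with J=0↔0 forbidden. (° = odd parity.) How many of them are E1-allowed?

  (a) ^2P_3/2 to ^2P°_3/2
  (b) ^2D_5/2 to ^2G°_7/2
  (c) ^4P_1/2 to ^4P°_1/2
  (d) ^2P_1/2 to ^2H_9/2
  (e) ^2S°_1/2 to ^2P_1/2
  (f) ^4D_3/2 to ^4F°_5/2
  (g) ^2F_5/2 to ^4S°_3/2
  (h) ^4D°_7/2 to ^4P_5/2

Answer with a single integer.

(a) allowed
(b) forbidden (ΔL fails)
(c) allowed
(d) forbidden (parity, ΔL, ΔJ fail)
(e) allowed
(f) allowed
(g) forbidden (ΔS, ΔL fail)
(h) allowed
Total allowed: 5 of 8.

5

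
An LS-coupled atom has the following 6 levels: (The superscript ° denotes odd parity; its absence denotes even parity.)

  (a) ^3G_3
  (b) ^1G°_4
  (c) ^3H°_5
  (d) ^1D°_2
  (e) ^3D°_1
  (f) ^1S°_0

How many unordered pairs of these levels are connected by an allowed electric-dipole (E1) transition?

0

(a)–(b): forbidden (ΔS).
(a)–(c): forbidden (ΔJ).
(a)–(d): forbidden (ΔS, ΔL).
(a)–(e): forbidden (ΔL, ΔJ).
(a)–(f): forbidden (ΔS, ΔL, ΔJ).
(b)–(c): forbidden (parity, ΔS).
(b)–(d): forbidden (parity, ΔL, ΔJ).
(b)–(e): forbidden (parity, ΔS, ΔL, ΔJ).
(b)–(f): forbidden (parity, ΔL, ΔJ).
(c)–(d): forbidden (parity, ΔS, ΔL, ΔJ).
(c)–(e): forbidden (parity, ΔL, ΔJ).
(c)–(f): forbidden (parity, ΔS, ΔL, ΔJ).
(d)–(e): forbidden (parity, ΔS).
(d)–(f): forbidden (parity, ΔL, ΔJ).
(e)–(f): forbidden (parity, ΔS, ΔL).
Allowed pairs: 0 of 15.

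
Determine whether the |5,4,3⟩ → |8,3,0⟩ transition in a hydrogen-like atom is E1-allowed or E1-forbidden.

forbidden

l: 4 → 3 (Δl = -1). Δl = ±1 ✓.
Δm_l = 0 − (3) = -3. E1 requires Δm_l = 0, ±1: ✗.
The transition is electric-dipole forbidden.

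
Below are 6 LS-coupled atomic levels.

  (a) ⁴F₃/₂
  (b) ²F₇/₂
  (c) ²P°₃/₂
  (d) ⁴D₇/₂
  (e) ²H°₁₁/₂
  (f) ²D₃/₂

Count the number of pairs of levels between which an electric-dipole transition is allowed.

1

(a)–(b): forbidden (parity, ΔS, ΔJ).
(a)–(c): forbidden (ΔS, ΔL).
(a)–(d): forbidden (parity, ΔJ).
(a)–(e): forbidden (ΔS, ΔL, ΔJ).
(a)–(f): forbidden (parity, ΔS).
(b)–(c): forbidden (ΔL, ΔJ).
(b)–(d): forbidden (parity, ΔS).
(b)–(e): forbidden (ΔL, ΔJ).
(b)–(f): forbidden (parity, ΔJ).
(c)–(d): forbidden (ΔS, ΔJ).
(c)–(e): forbidden (parity, ΔL, ΔJ).
(c)–(f): allowed.
(d)–(e): forbidden (ΔS, ΔL, ΔJ).
(d)–(f): forbidden (parity, ΔS, ΔJ).
(e)–(f): forbidden (ΔL, ΔJ).
Allowed pairs: 1 of 15.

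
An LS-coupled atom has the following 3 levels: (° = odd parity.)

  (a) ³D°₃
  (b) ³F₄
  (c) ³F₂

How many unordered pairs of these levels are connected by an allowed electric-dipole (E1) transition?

2

(a)–(b): allowed.
(a)–(c): allowed.
(b)–(c): forbidden (parity, ΔJ).
Allowed pairs: 2 of 3.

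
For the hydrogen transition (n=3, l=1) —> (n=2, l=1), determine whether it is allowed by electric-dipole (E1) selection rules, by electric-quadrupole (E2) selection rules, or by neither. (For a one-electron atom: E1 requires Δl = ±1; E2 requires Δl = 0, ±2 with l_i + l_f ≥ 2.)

E2

Δl = 1 − 1 = +0; l_i + l_f = 2.
E1 (Δl = ±1): not satisfied.
E2 (Δl = 0,±2, l_i+l_f ≥ 2): satisfied.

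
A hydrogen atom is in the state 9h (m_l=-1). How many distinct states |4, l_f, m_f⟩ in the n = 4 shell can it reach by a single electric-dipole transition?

E1 requires l_f ∈ {4, 6}, but neither lies in [0, 3], so no final state is reachable.
Total: 0.

0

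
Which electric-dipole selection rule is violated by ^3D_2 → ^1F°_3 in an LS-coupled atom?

the ΔS = 0 rule

ΔJ = 0, ±1 (not J=0↔0): J: 2 → 3, ΔJ = +1 — ok.
Parity must change: even → odd — ok.
ΔS = 0: S: 1 → 0 — fails.
ΔL = 0, ±1 (not L=0↔0): L: 2 → 3, ΔL = +1 — ok.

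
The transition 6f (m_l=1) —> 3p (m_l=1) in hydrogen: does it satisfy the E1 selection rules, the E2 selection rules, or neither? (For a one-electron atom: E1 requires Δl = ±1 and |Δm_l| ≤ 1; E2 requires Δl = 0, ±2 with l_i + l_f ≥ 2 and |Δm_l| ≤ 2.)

E2

Δl = 1 − 3 = -2; l_i + l_f = 4.
Δm_l = +0.
E1 (Δl = ±1, |Δm_l| ≤ 1): not satisfied.
E2 (Δl = 0,±2, l_i+l_f ≥ 2, |Δm_l| ≤ 2): satisfied.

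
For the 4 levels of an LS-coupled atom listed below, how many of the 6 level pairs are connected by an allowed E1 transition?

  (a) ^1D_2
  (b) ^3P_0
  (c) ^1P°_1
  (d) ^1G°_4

(a)–(b): forbidden (parity, ΔS, ΔJ).
(a)–(c): allowed.
(a)–(d): forbidden (ΔL, ΔJ).
(b)–(c): forbidden (ΔS).
(b)–(d): forbidden (ΔS, ΔL, ΔJ).
(c)–(d): forbidden (parity, ΔL, ΔJ).
Allowed pairs: 1 of 6.

1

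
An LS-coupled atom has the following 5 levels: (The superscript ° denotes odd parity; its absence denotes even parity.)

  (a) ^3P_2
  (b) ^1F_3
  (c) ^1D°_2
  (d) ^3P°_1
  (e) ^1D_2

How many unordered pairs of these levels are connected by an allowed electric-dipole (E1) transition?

(a)–(b): forbidden (parity, ΔS, ΔL).
(a)–(c): forbidden (ΔS).
(a)–(d): allowed.
(a)–(e): forbidden (parity, ΔS).
(b)–(c): allowed.
(b)–(d): forbidden (ΔS, ΔL, ΔJ).
(b)–(e): forbidden (parity).
(c)–(d): forbidden (parity, ΔS).
(c)–(e): allowed.
(d)–(e): forbidden (ΔS).
Allowed pairs: 3 of 10.

3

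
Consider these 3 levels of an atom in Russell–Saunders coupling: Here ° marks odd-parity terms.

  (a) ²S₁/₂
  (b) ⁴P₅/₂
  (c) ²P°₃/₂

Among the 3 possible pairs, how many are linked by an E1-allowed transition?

1

(a)–(b): forbidden (parity, ΔS, ΔJ).
(a)–(c): allowed.
(b)–(c): forbidden (ΔS).
Allowed pairs: 1 of 3.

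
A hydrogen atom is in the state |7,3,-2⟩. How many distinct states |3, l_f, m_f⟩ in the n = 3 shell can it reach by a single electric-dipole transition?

2

E1 requires Δl = ±1, so l_f ∈ {2, 4}; with 0 ≤ l_f ≤ n_f−1 = 2, the allowed l_f values are {2}.
For l_f = 2: m_f ∈ {m_i−1, m_i, m_i+1} ∩ [−2, 2] = {-2, -1} → 2 states.
Total: 2.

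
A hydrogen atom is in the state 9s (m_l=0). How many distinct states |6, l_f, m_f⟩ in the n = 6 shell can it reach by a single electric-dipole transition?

E1 requires Δl = ±1, so l_f ∈ {-1, 1}; with 0 ≤ l_f ≤ n_f−1 = 5, the allowed l_f values are {1}.
For l_f = 1: m_f ∈ {m_i−1, m_i, m_i+1} ∩ [−1, 1] = {-1, 0, 1} → 3 states.
Total: 3.

3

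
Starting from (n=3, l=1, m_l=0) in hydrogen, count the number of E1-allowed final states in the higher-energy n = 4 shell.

4

E1 requires Δl = ±1, so l_f ∈ {0, 2}; with 0 ≤ l_f ≤ n_f−1 = 3, the allowed l_f values are {0, 2}.
For l_f = 0: m_f ∈ {m_i−1, m_i, m_i+1} ∩ [−0, 0] = {0} → 1 state.
For l_f = 2: m_f ∈ {m_i−1, m_i, m_i+1} ∩ [−2, 2] = {-1, 0, 1} → 3 states.
Total: 4.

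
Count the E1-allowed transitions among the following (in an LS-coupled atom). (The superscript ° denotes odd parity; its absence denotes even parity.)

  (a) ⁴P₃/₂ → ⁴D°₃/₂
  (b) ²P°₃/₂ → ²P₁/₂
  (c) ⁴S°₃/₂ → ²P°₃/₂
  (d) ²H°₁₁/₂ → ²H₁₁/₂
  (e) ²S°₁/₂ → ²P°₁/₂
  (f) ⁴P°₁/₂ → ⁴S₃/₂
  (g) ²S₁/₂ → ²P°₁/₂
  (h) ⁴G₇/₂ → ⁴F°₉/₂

6

(a) allowed
(b) allowed
(c) forbidden (parity, ΔS fail)
(d) allowed
(e) forbidden (parity fails)
(f) allowed
(g) allowed
(h) allowed
Total allowed: 6 of 8.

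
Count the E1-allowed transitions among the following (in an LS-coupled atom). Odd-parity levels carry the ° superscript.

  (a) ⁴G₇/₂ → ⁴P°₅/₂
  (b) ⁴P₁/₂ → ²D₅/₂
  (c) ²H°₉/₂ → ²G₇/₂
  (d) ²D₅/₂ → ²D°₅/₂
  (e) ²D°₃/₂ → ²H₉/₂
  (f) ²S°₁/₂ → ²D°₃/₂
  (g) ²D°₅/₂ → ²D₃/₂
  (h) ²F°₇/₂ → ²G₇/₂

(a) forbidden (ΔL fails)
(b) forbidden (parity, ΔS, ΔJ fail)
(c) allowed
(d) allowed
(e) forbidden (ΔL, ΔJ fail)
(f) forbidden (parity, ΔL fail)
(g) allowed
(h) allowed
Total allowed: 4 of 8.

4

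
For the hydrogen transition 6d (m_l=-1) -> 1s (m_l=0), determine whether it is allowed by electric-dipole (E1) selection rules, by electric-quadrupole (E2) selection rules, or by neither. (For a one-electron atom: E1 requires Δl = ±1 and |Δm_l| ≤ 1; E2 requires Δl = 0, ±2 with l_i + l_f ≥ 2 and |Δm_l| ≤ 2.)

E2

Δl = 0 − 2 = -2; l_i + l_f = 2.
Δm_l = +1.
E1 (Δl = ±1, |Δm_l| ≤ 1): not satisfied.
E2 (Δl = 0,±2, l_i+l_f ≥ 2, |Δm_l| ≤ 2): satisfied.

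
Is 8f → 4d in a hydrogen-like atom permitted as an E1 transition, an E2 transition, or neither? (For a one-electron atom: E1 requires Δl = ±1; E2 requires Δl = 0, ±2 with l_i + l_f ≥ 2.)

E1

Δl = 2 − 3 = -1; l_i + l_f = 5.
E1 (Δl = ±1): satisfied.
E2 (Δl = 0,±2, l_i+l_f ≥ 2): not satisfied.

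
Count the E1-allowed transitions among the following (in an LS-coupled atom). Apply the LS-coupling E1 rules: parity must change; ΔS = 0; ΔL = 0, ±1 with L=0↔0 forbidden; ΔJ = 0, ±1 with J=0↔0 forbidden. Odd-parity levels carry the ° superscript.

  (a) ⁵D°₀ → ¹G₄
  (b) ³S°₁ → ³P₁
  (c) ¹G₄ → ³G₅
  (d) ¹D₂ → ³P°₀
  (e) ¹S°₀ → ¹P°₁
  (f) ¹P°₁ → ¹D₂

2

(a) forbidden (ΔS, ΔL, ΔJ fail)
(b) allowed
(c) forbidden (parity, ΔS fail)
(d) forbidden (ΔS, ΔJ fail)
(e) forbidden (parity fails)
(f) allowed
Total allowed: 2 of 6.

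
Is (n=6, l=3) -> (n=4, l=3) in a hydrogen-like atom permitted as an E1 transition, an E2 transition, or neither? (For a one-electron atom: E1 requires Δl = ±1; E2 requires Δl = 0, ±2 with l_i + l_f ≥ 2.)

Δl = 3 − 3 = +0; l_i + l_f = 6.
E1 (Δl = ±1): not satisfied.
E2 (Δl = 0,±2, l_i+l_f ≥ 2): satisfied.

E2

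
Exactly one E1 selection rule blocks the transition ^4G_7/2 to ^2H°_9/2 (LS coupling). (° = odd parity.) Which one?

the ΔS = 0 rule

Initial level: S=3/2, L=4, J=7/2, parity even. Final level: S=1/2, L=5, J=9/2, parity odd.
ΔL = 0, ±1 (not L=0↔0): L: 4 → 5, ΔL = +1 — passes.
ΔJ = 0, ±1 (not J=0↔0): J: 7/2 → 9/2, ΔJ = +1 — passes.
ΔS = 0: S: 3/2 → 1/2 — fails.
Parity must change: even → odd — passes.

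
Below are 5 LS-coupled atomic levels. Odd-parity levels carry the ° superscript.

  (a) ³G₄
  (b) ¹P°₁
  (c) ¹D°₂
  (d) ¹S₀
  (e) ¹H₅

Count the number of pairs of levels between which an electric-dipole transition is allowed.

(a)–(b): forbidden (ΔS, ΔL, ΔJ).
(a)–(c): forbidden (ΔS, ΔL, ΔJ).
(a)–(d): forbidden (parity, ΔS, ΔL, ΔJ).
(a)–(e): forbidden (parity, ΔS).
(b)–(c): forbidden (parity).
(b)–(d): allowed.
(b)–(e): forbidden (ΔL, ΔJ).
(c)–(d): forbidden (ΔL, ΔJ).
(c)–(e): forbidden (ΔL, ΔJ).
(d)–(e): forbidden (parity, ΔL, ΔJ).
Allowed pairs: 1 of 10.

1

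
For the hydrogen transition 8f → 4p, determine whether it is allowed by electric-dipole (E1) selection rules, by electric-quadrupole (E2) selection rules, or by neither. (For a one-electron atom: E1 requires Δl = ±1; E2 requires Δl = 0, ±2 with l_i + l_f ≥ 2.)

E2

Δl = 1 − 3 = -2; l_i + l_f = 4.
E1 (Δl = ±1): not satisfied.
E2 (Δl = 0,±2, l_i+l_f ≥ 2): satisfied.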